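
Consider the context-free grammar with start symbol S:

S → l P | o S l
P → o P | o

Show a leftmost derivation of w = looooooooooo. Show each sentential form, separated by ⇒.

S ⇒ lP   [S → l P]
lP ⇒ loP   [P → o P]
loP ⇒ looP   [P → o P]
looP ⇒ loooP   [P → o P]
loooP ⇒ looooP   [P → o P]
looooP ⇒ loooooP   [P → o P]
loooooP ⇒ looooooP   [P → o P]
looooooP ⇒ loooooooP   [P → o P]
loooooooP ⇒ looooooooP   [P → o P]
looooooooP ⇒ loooooooooP   [P → o P]
loooooooooP ⇒ looooooooooP   [P → o P]
looooooooooP ⇒ looooooooooo   [P → o]

S ⇒ lP ⇒ loP ⇒ looP ⇒ loooP ⇒ looooP ⇒ loooooP ⇒ looooooP ⇒ loooooooP ⇒ looooooooP ⇒ loooooooooP ⇒ looooooooooP ⇒ looooooooooo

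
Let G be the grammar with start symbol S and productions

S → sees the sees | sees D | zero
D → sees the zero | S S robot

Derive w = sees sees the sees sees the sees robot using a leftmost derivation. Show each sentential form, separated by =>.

S => sees D   [S → sees D]
sees D => sees S S robot   [D → S S robot]
sees S S robot => sees sees the sees S robot   [S → sees the sees]
sees sees the sees S robot => sees sees the sees sees the sees robot   [S → sees the sees]

S => sees D => sees S S robot => sees sees the sees S robot => sees sees the sees sees the sees robot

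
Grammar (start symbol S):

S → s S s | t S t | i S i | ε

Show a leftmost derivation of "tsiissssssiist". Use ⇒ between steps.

S ⇒ tSt ⇒ tsSst ⇒ tsiSist ⇒ tsiiSiist ⇒ tsiisSsiist ⇒ tsiissSssiist ⇒ tsiisssSsssiist ⇒ tsiissssssiist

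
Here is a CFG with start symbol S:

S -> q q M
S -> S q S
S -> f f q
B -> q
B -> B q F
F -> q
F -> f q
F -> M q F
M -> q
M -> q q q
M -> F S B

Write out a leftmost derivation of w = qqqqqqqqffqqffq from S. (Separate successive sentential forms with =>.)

S => SqS   [S -> S q S]
SqS => SqSqS   [S -> S q S]
SqSqS => SqSqSqS   [S -> S q S]
SqSqSqS => qqMqSqSqS   [S -> q q M]
qqMqSqSqS => qqqqSqSqS   [M -> q]
qqqqSqSqS => qqqqqqMqSqS   [S -> q q M]
qqqqqqMqSqS => qqqqqqqqSqS   [M -> q]
qqqqqqqqSqS => qqqqqqqqffqqS   [S -> f f q]
qqqqqqqqffqqS => qqqqqqqqffqqffq   [S -> f f q]

S=>SqS=>SqSqS=>SqSqSqS=>qqMqSqSqS=>qqqqSqSqS=>qqqqqqMqSqS=>qqqqqqqqSqS=>qqqqqqqqffqqS=>qqqqqqqqffqqffq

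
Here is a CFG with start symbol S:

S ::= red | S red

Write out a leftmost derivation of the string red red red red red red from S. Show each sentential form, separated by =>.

S => S red => S red red => S red red red => S red red red red => S red red red red red => red red red red red red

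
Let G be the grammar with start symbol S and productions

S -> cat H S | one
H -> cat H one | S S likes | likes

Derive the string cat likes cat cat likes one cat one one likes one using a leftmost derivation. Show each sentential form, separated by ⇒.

S ⇒ cat H S   [S -> cat H S]
cat H S ⇒ cat likes S   [H -> likes]
cat likes S ⇒ cat likes cat H S   [S -> cat H S]
cat likes cat H S ⇒ cat likes cat cat H one S   [H -> cat H one]
cat likes cat cat H one S ⇒ cat likes cat cat likes one S   [H -> likes]
cat likes cat cat likes one S ⇒ cat likes cat cat likes one cat H S   [S -> cat H S]
cat likes cat cat likes one cat H S ⇒ cat likes cat cat likes one cat S S likes S   [H -> S S likes]
cat likes cat cat likes one cat S S likes S ⇒ cat likes cat cat likes one cat one S likes S   [S -> one]
cat likes cat cat likes one cat one S likes S ⇒ cat likes cat cat likes one cat one one likes S   [S -> one]
cat likes cat cat likes one cat one one likes S ⇒ cat likes cat cat likes one cat one one likes one   [S -> one]

S ⇒ cat H S ⇒ cat likes S ⇒ cat likes cat H S ⇒ cat likes cat cat H one S ⇒ cat likes cat cat likes one S ⇒ cat likes cat cat likes one cat H S ⇒ cat likes cat cat likes one cat S S likes S ⇒ cat likes cat cat likes one cat one S likes S ⇒ cat likes cat cat likes one cat one one likes S ⇒ cat likes cat cat likes one cat one one likes one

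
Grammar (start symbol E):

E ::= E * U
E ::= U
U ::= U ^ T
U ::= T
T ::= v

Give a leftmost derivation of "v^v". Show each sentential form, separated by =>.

E => U => U^T => T^T => v^T => v^v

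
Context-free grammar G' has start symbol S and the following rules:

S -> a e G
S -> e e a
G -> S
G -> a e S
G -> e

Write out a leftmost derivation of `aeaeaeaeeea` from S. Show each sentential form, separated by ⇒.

S⇒aeG⇒aeS⇒aeaeG⇒aeaeaeS⇒aeaeaeaeG⇒aeaeaeaeS⇒aeaeaeaeeea

S ⇒ aeG   [S -> a e G]
aeG ⇒ aeS   [G -> S]
aeS ⇒ aeaeG   [S -> a e G]
aeaeG ⇒ aeaeaeS   [G -> a e S]
aeaeaeS ⇒ aeaeaeaeG   [S -> a e G]
aeaeaeaeG ⇒ aeaeaeaeS   [G -> S]
aeaeaeaeS ⇒ aeaeaeaeeea   [S -> e e a]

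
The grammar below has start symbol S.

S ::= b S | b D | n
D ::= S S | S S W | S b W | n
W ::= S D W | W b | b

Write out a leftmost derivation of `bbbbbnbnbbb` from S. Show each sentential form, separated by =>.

S=>bS=>bbD=>bbSbW=>bbbDbW=>bbbSSWbW=>bbbbSSWbW=>bbbbbSSWbW=>bbbbbnSWbW=>bbbbbnbDWbW=>bbbbbnbnWbW=>bbbbbnbnbbW=>bbbbbnbnbbb

S => bS   [S ::= b S]
bS => bbD   [S ::= b D]
bbD => bbSbW   [D ::= S b W]
bbSbW => bbbDbW   [S ::= b D]
bbbDbW => bbbSSWbW   [D ::= S S W]
bbbSSWbW => bbbbSSWbW   [S ::= b S]
bbbbSSWbW => bbbbbSSWbW   [S ::= b S]
bbbbbSSWbW => bbbbbnSWbW   [S ::= n]
bbbbbnSWbW => bbbbbnbDWbW   [S ::= b D]
bbbbbnbDWbW => bbbbbnbnWbW   [D ::= n]
bbbbbnbnWbW => bbbbbnbnbbW   [W ::= b]
bbbbbnbnbbW => bbbbbnbnbbb   [W ::= b]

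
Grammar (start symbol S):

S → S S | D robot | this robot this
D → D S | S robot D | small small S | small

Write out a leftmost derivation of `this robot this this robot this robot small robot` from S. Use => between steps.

S => D robot => S robot D robot => S S robot D robot => this robot this S robot D robot => this robot this this robot this robot D robot => this robot this this robot this robot small robot

S => D robot   [S → D robot]
D robot => S robot D robot   [D → S robot D]
S robot D robot => S S robot D robot   [S → S S]
S S robot D robot => this robot this S robot D robot   [S → this robot this]
this robot this S robot D robot => this robot this this robot this robot D robot   [S → this robot this]
this robot this this robot this robot D robot => this robot this this robot this robot small robot   [D → small]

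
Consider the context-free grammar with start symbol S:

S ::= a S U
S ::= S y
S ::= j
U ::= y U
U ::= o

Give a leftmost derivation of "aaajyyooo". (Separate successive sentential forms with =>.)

S=>aSU=>aaSUU=>aaaSUUU=>aaaSyUUU=>aaaSyyUUU=>aaajyyUUU=>aaajyyoUU=>aaajyyooU=>aaajyyooo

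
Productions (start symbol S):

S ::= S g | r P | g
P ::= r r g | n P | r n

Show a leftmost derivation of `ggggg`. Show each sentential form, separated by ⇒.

S ⇒ Sg   [S ::= S g]
Sg ⇒ Sgg   [S ::= S g]
Sgg ⇒ Sggg   [S ::= S g]
Sggg ⇒ Sgggg   [S ::= S g]
Sgggg ⇒ ggggg   [S ::= g]

S ⇒ Sg ⇒ Sgg ⇒ Sggg ⇒ Sgggg ⇒ ggggg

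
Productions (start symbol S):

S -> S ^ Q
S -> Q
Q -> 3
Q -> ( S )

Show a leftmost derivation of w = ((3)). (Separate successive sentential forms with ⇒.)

S ⇒ Q   [S -> Q]
Q ⇒ (S)   [Q -> ( S )]
(S) ⇒ (Q)   [S -> Q]
(Q) ⇒ ((S))   [Q -> ( S )]
((S)) ⇒ ((Q))   [S -> Q]
((Q)) ⇒ ((3))   [Q -> 3]

S⇒Q⇒(S)⇒(Q)⇒((S))⇒((Q))⇒((3))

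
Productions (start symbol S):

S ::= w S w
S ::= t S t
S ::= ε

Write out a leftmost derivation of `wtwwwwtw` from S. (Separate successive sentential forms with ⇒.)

S ⇒ wSw   [S ::= w S w]
wSw ⇒ wtStw   [S ::= t S t]
wtStw ⇒ wtwSwtw   [S ::= w S w]
wtwSwtw ⇒ wtwwSwwtw   [S ::= w S w]
wtwwSwwtw ⇒ wtwwwwtw   [S ::= ε]

S ⇒ wSw ⇒ wtStw ⇒ wtwSwtw ⇒ wtwwSwwtw ⇒ wtwwwwtw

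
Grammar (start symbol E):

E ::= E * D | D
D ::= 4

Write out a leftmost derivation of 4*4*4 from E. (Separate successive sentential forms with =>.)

E => E*D   [E ::= E * D]
E*D => E*D*D   [E ::= E * D]
E*D*D => D*D*D   [E ::= D]
D*D*D => 4*D*D   [D ::= 4]
4*D*D => 4*4*D   [D ::= 4]
4*4*D => 4*4*4   [D ::= 4]

E => E*D => E*D*D => D*D*D => 4*D*D => 4*4*D => 4*4*4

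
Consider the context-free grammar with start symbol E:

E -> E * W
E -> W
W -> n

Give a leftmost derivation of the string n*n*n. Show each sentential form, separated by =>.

E => E*W => E*W*W => W*W*W => n*W*W => n*n*W => n*n*n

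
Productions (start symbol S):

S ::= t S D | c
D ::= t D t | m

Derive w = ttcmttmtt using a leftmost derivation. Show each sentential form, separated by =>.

S=>tSD=>ttSDD=>ttcDD=>ttcmD=>ttcmtDt=>ttcmttDtt=>ttcmttmtt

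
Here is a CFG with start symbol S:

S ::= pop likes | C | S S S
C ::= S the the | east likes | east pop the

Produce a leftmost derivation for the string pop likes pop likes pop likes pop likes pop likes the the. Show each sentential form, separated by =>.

S => C => S the the => S S S the the => S S S S S the the => pop likes S S S S the the => pop likes pop likes S S S the the => pop likes pop likes pop likes S S the the => pop likes pop likes pop likes pop likes S the the => pop likes pop likes pop likes pop likes pop likes the the

S => C   [S ::= C]
C => S the the   [C ::= S the the]
S the the => S S S the the   [S ::= S S S]
S S S the the => S S S S S the the   [S ::= S S S]
S S S S S the the => pop likes S S S S the the   [S ::= pop likes]
pop likes S S S S the the => pop likes pop likes S S S the the   [S ::= pop likes]
pop likes pop likes S S S the the => pop likes pop likes pop likes S S the the   [S ::= pop likes]
pop likes pop likes pop likes S S the the => pop likes pop likes pop likes pop likes S the the   [S ::= pop likes]
pop likes pop likes pop likes pop likes S the the => pop likes pop likes pop likes pop likes pop likes the the   [S ::= pop likes]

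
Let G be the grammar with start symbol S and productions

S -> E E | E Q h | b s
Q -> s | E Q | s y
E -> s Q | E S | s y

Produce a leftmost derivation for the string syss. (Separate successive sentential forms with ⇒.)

S ⇒ EE ⇒ syE ⇒ sysQ ⇒ syss

S ⇒ EE   [S -> E E]
EE ⇒ syE   [E -> s y]
syE ⇒ sysQ   [E -> s Q]
sysQ ⇒ syss   [Q -> s]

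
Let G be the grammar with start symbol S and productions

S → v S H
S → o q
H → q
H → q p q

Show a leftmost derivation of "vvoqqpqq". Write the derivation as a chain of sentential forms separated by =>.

S => vSH   [S → v S H]
vSH => vvSHH   [S → v S H]
vvSHH => vvoqHH   [S → o q]
vvoqHH => vvoqqpqH   [H → q p q]
vvoqqpqH => vvoqqpqq   [H → q]

S=>vSH=>vvSHH=>vvoqHH=>vvoqqpqH=>vvoqqpqq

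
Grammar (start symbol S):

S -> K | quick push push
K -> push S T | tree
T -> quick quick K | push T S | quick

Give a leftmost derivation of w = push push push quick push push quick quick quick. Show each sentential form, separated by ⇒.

S ⇒ K   [S -> K]
K ⇒ push S T   [K -> push S T]
push S T ⇒ push K T   [S -> K]
push K T ⇒ push push S T T   [K -> push S T]
push push S T T ⇒ push push K T T   [S -> K]
push push K T T ⇒ push push push S T T T   [K -> push S T]
push push push S T T T ⇒ push push push quick push push T T T   [S -> quick push push]
push push push quick push push T T T ⇒ push push push quick push push quick T T   [T -> quick]
push push push quick push push quick T T ⇒ push push push quick push push quick quick T   [T -> quick]
push push push quick push push quick quick T ⇒ push push push quick push push quick quick quick   [T -> quick]

S ⇒ K ⇒ push S T ⇒ push K T ⇒ push push S T T ⇒ push push K T T ⇒ push push push S T T T ⇒ push push push quick push push T T T ⇒ push push push quick push push quick T T ⇒ push push push quick push push quick quick T ⇒ push push push quick push push quick quick quick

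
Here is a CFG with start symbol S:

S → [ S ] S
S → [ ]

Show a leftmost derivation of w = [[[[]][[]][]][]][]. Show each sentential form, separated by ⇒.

S⇒[S]S⇒[[S]S]S⇒[[[S]S]S]S⇒[[[[]]S]S]S⇒[[[[]][S]S]S]S⇒[[[[]][[]]S]S]S⇒[[[[]][[]][]]S]S⇒[[[[]][[]][]][]]S⇒[[[[]][[]][]][]][]

S ⇒ [S]S   [S → [ S ] S]
[S]S ⇒ [[S]S]S   [S → [ S ] S]
[[S]S]S ⇒ [[[S]S]S]S   [S → [ S ] S]
[[[S]S]S]S ⇒ [[[[]]S]S]S   [S → [ ]]
[[[[]]S]S]S ⇒ [[[[]][S]S]S]S   [S → [ S ] S]
[[[[]][S]S]S]S ⇒ [[[[]][[]]S]S]S   [S → [ ]]
[[[[]][[]]S]S]S ⇒ [[[[]][[]][]]S]S   [S → [ ]]
[[[[]][[]][]]S]S ⇒ [[[[]][[]][]][]]S   [S → [ ]]
[[[[]][[]][]][]]S ⇒ [[[[]][[]][]][]][]   [S → [ ]]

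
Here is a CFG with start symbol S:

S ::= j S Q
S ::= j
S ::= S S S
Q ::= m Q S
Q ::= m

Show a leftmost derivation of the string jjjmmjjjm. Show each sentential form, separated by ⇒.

S⇒jSQ⇒jSSSQ⇒jjSQSSQ⇒jjjQSSQ⇒jjjmQSSSQ⇒jjjmmSSSQ⇒jjjmmjSSQ⇒jjjmmjjSQ⇒jjjmmjjjQ⇒jjjmmjjjm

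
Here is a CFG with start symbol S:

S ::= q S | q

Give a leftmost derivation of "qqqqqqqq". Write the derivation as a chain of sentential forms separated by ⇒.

S ⇒ qS ⇒ qqS ⇒ qqqS ⇒ qqqqS ⇒ qqqqqS ⇒ qqqqqqS ⇒ qqqqqqqS ⇒ qqqqqqqq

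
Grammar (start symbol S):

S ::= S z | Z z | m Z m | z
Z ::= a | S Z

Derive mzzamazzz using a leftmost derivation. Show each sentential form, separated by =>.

S => Sz   [S ::= S z]
Sz => Szz   [S ::= S z]
Szz => Zzzz   [S ::= Z z]
Zzzz => SZzzz   [Z ::= S Z]
SZzzz => mZmZzzz   [S ::= m Z m]
mZmZzzz => mSZmZzzz   [Z ::= S Z]
mSZmZzzz => mSzZmZzzz   [S ::= S z]
mSzZmZzzz => mzzZmZzzz   [S ::= z]
mzzZmZzzz => mzzamZzzz   [Z ::= a]
mzzamZzzz => mzzamazzz   [Z ::= a]

S=>Sz=>Szz=>Zzzz=>SZzzz=>mZmZzzz=>mSZmZzzz=>mSzZmZzzz=>mzzZmZzzz=>mzzamZzzz=>mzzamazzz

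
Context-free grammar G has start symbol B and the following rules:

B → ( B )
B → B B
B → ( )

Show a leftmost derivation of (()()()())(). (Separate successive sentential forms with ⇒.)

B ⇒ BB   [B → B B]
BB ⇒ (B)B   [B → ( B )]
(B)B ⇒ (BB)B   [B → B B]
(BB)B ⇒ (()B)B   [B → ( )]
(()B)B ⇒ (()BB)B   [B → B B]
(()BB)B ⇒ (()BBB)B   [B → B B]
(()BBB)B ⇒ (()()BB)B   [B → ( )]
(()()BB)B ⇒ (()()()B)B   [B → ( )]
(()()()B)B ⇒ (()()()())B   [B → ( )]
(()()()())B ⇒ (()()()())()   [B → ( )]

B ⇒ BB ⇒ (B)B ⇒ (BB)B ⇒ (()B)B ⇒ (()BB)B ⇒ (()BBB)B ⇒ (()()BB)B ⇒ (()()()B)B ⇒ (()()()())B ⇒ (()()()())()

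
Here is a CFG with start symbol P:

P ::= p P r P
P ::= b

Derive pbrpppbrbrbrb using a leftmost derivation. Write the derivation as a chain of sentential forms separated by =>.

P=>pPrP=>pbrP=>pbrpPrP=>pbrppPrPrP=>pbrpppPrPrPrP=>pbrpppbrPrPrP=>pbrpppbrbrPrP=>pbrpppbrbrbrP=>pbrpppbrbrbrb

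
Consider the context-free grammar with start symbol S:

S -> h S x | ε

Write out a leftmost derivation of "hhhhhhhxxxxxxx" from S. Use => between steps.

S=>hSx=>hhSxx=>hhhSxxx=>hhhhSxxxx=>hhhhhSxxxxx=>hhhhhhSxxxxxx=>hhhhhhhSxxxxxxx=>hhhhhhhxxxxxxx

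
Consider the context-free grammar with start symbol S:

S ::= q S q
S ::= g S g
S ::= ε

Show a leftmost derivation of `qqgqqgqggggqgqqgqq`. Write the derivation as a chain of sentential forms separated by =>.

S => qSq   [S ::= q S q]
qSq => qqSqq   [S ::= q S q]
qqSqq => qqgSgqq   [S ::= g S g]
qqgSgqq => qqgqSqgqq   [S ::= q S q]
qqgqSqgqq => qqgqqSqqgqq   [S ::= q S q]
qqgqqSqqgqq => qqgqqgSgqqgqq   [S ::= g S g]
qqgqqgSgqqgqq => qqgqqgqSqgqqgqq   [S ::= q S q]
qqgqqgqSqgqqgqq => qqgqqgqgSgqgqqgqq   [S ::= g S g]
qqgqqgqgSgqgqqgqq => qqgqqgqggSggqgqqgqq   [S ::= g S g]
qqgqqgqggSggqgqqgqq => qqgqqgqggggqgqqgqq   [S ::= ε]

S=>qSq=>qqSqq=>qqgSgqq=>qqgqSqgqq=>qqgqqSqqgqq=>qqgqqgSgqqgqq=>qqgqqgqSqgqqgqq=>qqgqqgqgSgqgqqgqq=>qqgqqgqggSggqgqqgqq=>qqgqqgqggggqgqqgqq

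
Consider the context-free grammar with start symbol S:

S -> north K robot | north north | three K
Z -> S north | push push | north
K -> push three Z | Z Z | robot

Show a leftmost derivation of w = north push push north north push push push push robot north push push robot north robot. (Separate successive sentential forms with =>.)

S => north K robot => north Z Z robot => north push push Z robot => north push push S north robot => north push push north K robot north robot => north push push north Z Z robot north robot => north push push north S north Z robot north robot => north push push north north K robot north Z robot north robot => north push push north north Z Z robot north Z robot north robot => north push push north north push push Z robot north Z robot north robot => north push push north north push push push push robot north Z robot north robot => north push push north north push push push push robot north push push robot north robot

S => north K robot   [S -> north K robot]
north K robot => north Z Z robot   [K -> Z Z]
north Z Z robot => north push push Z robot   [Z -> push push]
north push push Z robot => north push push S north robot   [Z -> S north]
north push push S north robot => north push push north K robot north robot   [S -> north K robot]
north push push north K robot north robot => north push push north Z Z robot north robot   [K -> Z Z]
north push push north Z Z robot north robot => north push push north S north Z robot north robot   [Z -> S north]
north push push north S north Z robot north robot => north push push north north K robot north Z robot north robot   [S -> north K robot]
north push push north north K robot north Z robot north robot => north push push north north Z Z robot north Z robot north robot   [K -> Z Z]
north push push north north Z Z robot north Z robot north robot => north push push north north push push Z robot north Z robot north robot   [Z -> push push]
north push push north north push push Z robot north Z robot north robot => north push push north north push push push push robot north Z robot north robot   [Z -> push push]
north push push north north push push push push robot north Z robot north robot => north push push north north push push push push robot north push push robot north robot   [Z -> push push]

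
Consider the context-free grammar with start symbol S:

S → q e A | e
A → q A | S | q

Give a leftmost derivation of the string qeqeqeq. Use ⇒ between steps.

S ⇒ qeA ⇒ qeS ⇒ qeqeA ⇒ qeqeS ⇒ qeqeqeA ⇒ qeqeqeq

S ⇒ qeA   [S → q e A]
qeA ⇒ qeS   [A → S]
qeS ⇒ qeqeA   [S → q e A]
qeqeA ⇒ qeqeS   [A → S]
qeqeS ⇒ qeqeqeA   [S → q e A]
qeqeqeA ⇒ qeqeqeq   [A → q]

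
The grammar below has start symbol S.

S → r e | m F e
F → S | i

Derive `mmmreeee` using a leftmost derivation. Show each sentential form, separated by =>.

S => mFe => mSe => mmFee => mmSee => mmmFeee => mmmSeee => mmmreeee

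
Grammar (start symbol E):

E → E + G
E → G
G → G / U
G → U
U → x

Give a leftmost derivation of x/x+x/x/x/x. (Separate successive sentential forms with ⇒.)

E ⇒ E+G   [E → E + G]
E+G ⇒ G+G   [E → G]
G+G ⇒ G/U+G   [G → G / U]
G/U+G ⇒ U/U+G   [G → U]
U/U+G ⇒ x/U+G   [U → x]
x/U+G ⇒ x/x+G   [U → x]
x/x+G ⇒ x/x+G/U   [G → G / U]
x/x+G/U ⇒ x/x+G/U/U   [G → G / U]
x/x+G/U/U ⇒ x/x+G/U/U/U   [G → G / U]
x/x+G/U/U/U ⇒ x/x+U/U/U/U   [G → U]
x/x+U/U/U/U ⇒ x/x+x/U/U/U   [U → x]
x/x+x/U/U/U ⇒ x/x+x/x/U/U   [U → x]
x/x+x/x/U/U ⇒ x/x+x/x/x/U   [U → x]
x/x+x/x/x/U ⇒ x/x+x/x/x/x   [U → x]

E ⇒ E+G ⇒ G+G ⇒ G/U+G ⇒ U/U+G ⇒ x/U+G ⇒ x/x+G ⇒ x/x+G/U ⇒ x/x+G/U/U ⇒ x/x+G/U/U/U ⇒ x/x+U/U/U/U ⇒ x/x+x/U/U/U ⇒ x/x+x/x/U/U ⇒ x/x+x/x/x/U ⇒ x/x+x/x/x/x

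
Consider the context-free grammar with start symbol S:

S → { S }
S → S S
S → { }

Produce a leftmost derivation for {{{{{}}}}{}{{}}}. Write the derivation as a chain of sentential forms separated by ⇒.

S⇒{S}⇒{SS}⇒{SSS}⇒{{S}SS}⇒{{{S}}SS}⇒{{{{S}}}SS}⇒{{{{{}}}}SS}⇒{{{{{}}}}{}S}⇒{{{{{}}}}{}{S}}⇒{{{{{}}}}{}{{}}}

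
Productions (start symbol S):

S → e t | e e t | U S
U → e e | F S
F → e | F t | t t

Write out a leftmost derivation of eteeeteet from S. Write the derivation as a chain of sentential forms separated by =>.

S => US => FSS => FtSS => etSS => etUSS => eteeSS => eteeetS => eteeeteet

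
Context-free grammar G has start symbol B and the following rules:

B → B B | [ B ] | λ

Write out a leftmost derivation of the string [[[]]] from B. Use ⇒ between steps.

B ⇒ [B] ⇒ [[B]] ⇒ [[BB]] ⇒ [[BBB]] ⇒ [[BBBB]] ⇒ [[[B]BBB]] ⇒ [[[]BBB]] ⇒ [[[]BB]] ⇒ [[[]B]] ⇒ [[[]]]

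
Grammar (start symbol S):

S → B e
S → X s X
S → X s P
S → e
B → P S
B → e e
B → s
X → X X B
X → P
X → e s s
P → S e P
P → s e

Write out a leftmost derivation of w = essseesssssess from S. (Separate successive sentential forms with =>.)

S=>XsX=>XXBsX=>essXBsX=>essXXBBsX=>essPXBBsX=>essseXBBsX=>essseessBBsX=>essseesssBsX=>essseesssssX=>essseesssssess

S => XsX   [S → X s X]
XsX => XXBsX   [X → X X B]
XXBsX => essXBsX   [X → e s s]
essXBsX => essXXBBsX   [X → X X B]
essXXBBsX => essPXBBsX   [X → P]
essPXBBsX => essseXBBsX   [P → s e]
essseXBBsX => essseessBBsX   [X → e s s]
essseessBBsX => essseesssBsX   [B → s]
essseesssBsX => essseesssssX   [B → s]
essseesssssX => essseesssssess   [X → e s s]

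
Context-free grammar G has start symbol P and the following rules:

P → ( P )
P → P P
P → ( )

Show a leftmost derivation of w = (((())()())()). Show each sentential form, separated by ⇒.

P⇒(P)⇒(PP)⇒((P)P)⇒((PP)P)⇒((PPP)P)⇒(((P)PP)P)⇒(((())PP)P)⇒(((())()P)P)⇒(((())()())P)⇒(((())()())())

P ⇒ (P)   [P → ( P )]
(P) ⇒ (PP)   [P → P P]
(PP) ⇒ ((P)P)   [P → ( P )]
((P)P) ⇒ ((PP)P)   [P → P P]
((PP)P) ⇒ ((PPP)P)   [P → P P]
((PPP)P) ⇒ (((P)PP)P)   [P → ( P )]
(((P)PP)P) ⇒ (((())PP)P)   [P → ( )]
(((())PP)P) ⇒ (((())()P)P)   [P → ( )]
(((())()P)P) ⇒ (((())()())P)   [P → ( )]
(((())()())P) ⇒ (((())()())())   [P → ( )]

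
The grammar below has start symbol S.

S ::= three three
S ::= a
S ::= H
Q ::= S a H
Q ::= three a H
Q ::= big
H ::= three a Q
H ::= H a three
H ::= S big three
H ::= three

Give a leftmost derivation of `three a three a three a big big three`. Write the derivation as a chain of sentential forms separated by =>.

S => H   [S ::= H]
H => S big three   [H ::= S big three]
S big three => H big three   [S ::= H]
H big three => three a Q big three   [H ::= three a Q]
three a Q big three => three a three a H big three   [Q ::= three a H]
three a three a H big three => three a three a three a Q big three   [H ::= three a Q]
three a three a three a Q big three => three a three a three a big big three   [Q ::= big]

S => H => S big three => H big three => three a Q big three => three a three a H big three => three a three a three a Q big three => three a three a three a big big three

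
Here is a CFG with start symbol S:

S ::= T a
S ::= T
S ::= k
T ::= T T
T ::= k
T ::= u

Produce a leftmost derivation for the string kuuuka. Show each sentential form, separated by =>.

S=>Ta=>TTa=>TTTa=>TTTTa=>TTTTTa=>kTTTTa=>kuTTTa=>kuuTTa=>kuuuTa=>kuuuka

S => Ta   [S ::= T a]
Ta => TTa   [T ::= T T]
TTa => TTTa   [T ::= T T]
TTTa => TTTTa   [T ::= T T]
TTTTa => TTTTTa   [T ::= T T]
TTTTTa => kTTTTa   [T ::= k]
kTTTTa => kuTTTa   [T ::= u]
kuTTTa => kuuTTa   [T ::= u]
kuuTTa => kuuuTa   [T ::= u]
kuuuTa => kuuuka   [T ::= k]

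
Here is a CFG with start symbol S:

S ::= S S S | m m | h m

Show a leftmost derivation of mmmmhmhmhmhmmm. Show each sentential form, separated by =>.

S => SSS => SSSSS => SSSSSSS => mmSSSSSS => mmmmSSSSS => mmmmhmSSSS => mmmmhmhmSSS => mmmmhmhmhmSS => mmmmhmhmhmhmS => mmmmhmhmhmhmmm

S => SSS   [S ::= S S S]
SSS => SSSSS   [S ::= S S S]
SSSSS => SSSSSSS   [S ::= S S S]
SSSSSSS => mmSSSSSS   [S ::= m m]
mmSSSSSS => mmmmSSSSS   [S ::= m m]
mmmmSSSSS => mmmmhmSSSS   [S ::= h m]
mmmmhmSSSS => mmmmhmhmSSS   [S ::= h m]
mmmmhmhmSSS => mmmmhmhmhmSS   [S ::= h m]
mmmmhmhmhmSS => mmmmhmhmhmhmS   [S ::= h m]
mmmmhmhmhmhmS => mmmmhmhmhmhmmm   [S ::= m m]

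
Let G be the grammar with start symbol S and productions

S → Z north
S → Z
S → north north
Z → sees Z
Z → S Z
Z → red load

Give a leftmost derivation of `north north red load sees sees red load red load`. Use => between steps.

S => Z => S Z => Z Z => S Z Z => Z Z Z => S Z Z Z => north north Z Z Z => north north red load Z Z => north north red load sees Z Z => north north red load sees sees Z Z => north north red load sees sees red load Z => north north red load sees sees red load red load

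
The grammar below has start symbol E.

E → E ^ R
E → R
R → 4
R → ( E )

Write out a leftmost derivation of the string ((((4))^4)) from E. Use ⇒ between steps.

E ⇒ R   [E → R]
R ⇒ (E)   [R → ( E )]
(E) ⇒ (R)   [E → R]
(R) ⇒ ((E))   [R → ( E )]
((E)) ⇒ ((E^R))   [E → E ^ R]
((E^R)) ⇒ ((R^R))   [E → R]
((R^R)) ⇒ (((E)^R))   [R → ( E )]
(((E)^R)) ⇒ (((R)^R))   [E → R]
(((R)^R)) ⇒ ((((E))^R))   [R → ( E )]
((((E))^R)) ⇒ ((((R))^R))   [E → R]
((((R))^R)) ⇒ ((((4))^R))   [R → 4]
((((4))^R)) ⇒ ((((4))^4))   [R → 4]

E⇒R⇒(E)⇒(R)⇒((E))⇒((E^R))⇒((R^R))⇒(((E)^R))⇒(((R)^R))⇒((((E))^R))⇒((((R))^R))⇒((((4))^R))⇒((((4))^4))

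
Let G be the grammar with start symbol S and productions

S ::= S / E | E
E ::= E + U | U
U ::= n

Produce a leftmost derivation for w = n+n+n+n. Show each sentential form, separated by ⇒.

S ⇒ E ⇒ E+U ⇒ E+U+U ⇒ E+U+U+U ⇒ U+U+U+U ⇒ n+U+U+U ⇒ n+n+U+U ⇒ n+n+n+U ⇒ n+n+n+n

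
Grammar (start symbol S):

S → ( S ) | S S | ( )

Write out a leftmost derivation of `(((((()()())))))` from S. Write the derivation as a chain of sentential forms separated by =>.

S => (S)   [S → ( S )]
(S) => ((S))   [S → ( S )]
((S)) => (((S)))   [S → ( S )]
(((S))) => ((((S))))   [S → ( S )]
((((S)))) => (((((S)))))   [S → ( S )]
(((((S))))) => (((((SS)))))   [S → S S]
(((((SS))))) => (((((SSS)))))   [S → S S]
(((((SSS))))) => (((((()SS)))))   [S → ( )]
(((((()SS))))) => (((((()()S)))))   [S → ( )]
(((((()()S))))) => (((((()()())))))   [S → ( )]

S => (S) => ((S)) => (((S))) => ((((S)))) => (((((S))))) => (((((SS))))) => (((((SSS))))) => (((((()SS))))) => (((((()()S))))) => (((((()()())))))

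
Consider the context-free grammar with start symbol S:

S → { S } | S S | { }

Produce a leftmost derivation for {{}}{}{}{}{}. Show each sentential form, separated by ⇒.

S ⇒ SS   [S → S S]
SS ⇒ {S}S   [S → { S }]
{S}S ⇒ {{}}S   [S → { }]
{{}}S ⇒ {{}}SS   [S → S S]
{{}}SS ⇒ {{}}SSS   [S → S S]
{{}}SSS ⇒ {{}}SSSS   [S → S S]
{{}}SSSS ⇒ {{}}{}SSS   [S → { }]
{{}}{}SSS ⇒ {{}}{}{}SS   [S → { }]
{{}}{}{}SS ⇒ {{}}{}{}{}S   [S → { }]
{{}}{}{}{}S ⇒ {{}}{}{}{}{}   [S → { }]

S ⇒ SS ⇒ {S}S ⇒ {{}}S ⇒ {{}}SS ⇒ {{}}SSS ⇒ {{}}SSSS ⇒ {{}}{}SSS ⇒ {{}}{}{}SS ⇒ {{}}{}{}{}S ⇒ {{}}{}{}{}{}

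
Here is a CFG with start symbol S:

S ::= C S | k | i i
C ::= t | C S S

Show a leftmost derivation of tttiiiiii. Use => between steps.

S => CS   [S ::= C S]
CS => tS   [C ::= t]
tS => tCS   [S ::= C S]
tCS => ttS   [C ::= t]
ttS => ttCS   [S ::= C S]
ttCS => ttCSSS   [C ::= C S S]
ttCSSS => tttSSS   [C ::= t]
tttSSS => tttiiSS   [S ::= i i]
tttiiSS => tttiiiiS   [S ::= i i]
tttiiiiS => tttiiiiii   [S ::= i i]

S=>CS=>tS=>tCS=>ttS=>ttCS=>ttCSSS=>tttSSS=>tttiiSS=>tttiiiiS=>tttiiiiii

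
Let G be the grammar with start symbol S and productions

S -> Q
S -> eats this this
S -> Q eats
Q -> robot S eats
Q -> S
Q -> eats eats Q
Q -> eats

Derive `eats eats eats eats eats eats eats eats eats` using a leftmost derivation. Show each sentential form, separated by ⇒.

S ⇒ Q eats   [S -> Q eats]
Q eats ⇒ eats eats Q eats   [Q -> eats eats Q]
eats eats Q eats ⇒ eats eats S eats   [Q -> S]
eats eats S eats ⇒ eats eats Q eats eats   [S -> Q eats]
eats eats Q eats eats ⇒ eats eats eats eats Q eats eats   [Q -> eats eats Q]
eats eats eats eats Q eats eats ⇒ eats eats eats eats eats eats Q eats eats   [Q -> eats eats Q]
eats eats eats eats eats eats Q eats eats ⇒ eats eats eats eats eats eats eats eats eats   [Q -> eats]

S ⇒ Q eats ⇒ eats eats Q eats ⇒ eats eats S eats ⇒ eats eats Q eats eats ⇒ eats eats eats eats Q eats eats ⇒ eats eats eats eats eats eats Q eats eats ⇒ eats eats eats eats eats eats eats eats eats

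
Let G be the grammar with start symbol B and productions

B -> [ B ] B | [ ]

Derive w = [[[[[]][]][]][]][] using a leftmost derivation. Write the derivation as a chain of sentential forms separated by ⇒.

B ⇒ [B]B   [B -> [ B ] B]
[B]B ⇒ [[B]B]B   [B -> [ B ] B]
[[B]B]B ⇒ [[[B]B]B]B   [B -> [ B ] B]
[[[B]B]B]B ⇒ [[[[B]B]B]B]B   [B -> [ B ] B]
[[[[B]B]B]B]B ⇒ [[[[[]]B]B]B]B   [B -> [ ]]
[[[[[]]B]B]B]B ⇒ [[[[[]][]]B]B]B   [B -> [ ]]
[[[[[]][]]B]B]B ⇒ [[[[[]][]][]]B]B   [B -> [ ]]
[[[[[]][]][]]B]B ⇒ [[[[[]][]][]][]]B   [B -> [ ]]
[[[[[]][]][]][]]B ⇒ [[[[[]][]][]][]][]   [B -> [ ]]

B⇒[B]B⇒[[B]B]B⇒[[[B]B]B]B⇒[[[[B]B]B]B]B⇒[[[[[]]B]B]B]B⇒[[[[[]][]]B]B]B⇒[[[[[]][]][]]B]B⇒[[[[[]][]][]][]]B⇒[[[[[]][]][]][]][]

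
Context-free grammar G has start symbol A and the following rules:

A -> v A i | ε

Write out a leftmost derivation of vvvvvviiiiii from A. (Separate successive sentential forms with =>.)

A => vAi   [A -> v A i]
vAi => vvAii   [A -> v A i]
vvAii => vvvAiii   [A -> v A i]
vvvAiii => vvvvAiiii   [A -> v A i]
vvvvAiiii => vvvvvAiiiii   [A -> v A i]
vvvvvAiiiii => vvvvvvAiiiiii   [A -> v A i]
vvvvvvAiiiiii => vvvvvviiiiii   [A -> ε]

A=>vAi=>vvAii=>vvvAiii=>vvvvAiiii=>vvvvvAiiiii=>vvvvvvAiiiiii=>vvvvvviiiiii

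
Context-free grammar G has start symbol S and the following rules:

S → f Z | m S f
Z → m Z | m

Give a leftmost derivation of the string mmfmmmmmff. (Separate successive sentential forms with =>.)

S => mSf => mmSff => mmfZff => mmfmZff => mmfmmZff => mmfmmmZff => mmfmmmmZff => mmfmmmmmff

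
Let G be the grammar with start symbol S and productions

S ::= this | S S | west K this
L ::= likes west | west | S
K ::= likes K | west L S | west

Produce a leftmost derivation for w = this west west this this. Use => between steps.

S => S S => S S S => this S S => this west K this S => this west west this S => this west west this this

S => S S   [S ::= S S]
S S => S S S   [S ::= S S]
S S S => this S S   [S ::= this]
this S S => this west K this S   [S ::= west K this]
this west K this S => this west west this S   [K ::= west]
this west west this S => this west west this this   [S ::= this]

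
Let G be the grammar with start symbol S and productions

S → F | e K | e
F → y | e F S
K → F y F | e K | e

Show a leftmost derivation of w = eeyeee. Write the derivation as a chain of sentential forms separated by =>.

S=>F=>eFS=>eeFSS=>eeySS=>eeyeKS=>eeyeeS=>eeyeee

S => F   [S → F]
F => eFS   [F → e F S]
eFS => eeFSS   [F → e F S]
eeFSS => eeySS   [F → y]
eeySS => eeyeKS   [S → e K]
eeyeKS => eeyeeS   [K → e]
eeyeeS => eeyeee   [S → e]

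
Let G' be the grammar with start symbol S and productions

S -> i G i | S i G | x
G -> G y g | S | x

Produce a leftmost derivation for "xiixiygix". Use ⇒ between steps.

S ⇒ SiG   [S -> S i G]
SiG ⇒ SiGiG   [S -> S i G]
SiGiG ⇒ xiGiG   [S -> x]
xiGiG ⇒ xiGygiG   [G -> G y g]
xiGygiG ⇒ xiSygiG   [G -> S]
xiSygiG ⇒ xiiGiygiG   [S -> i G i]
xiiGiygiG ⇒ xiixiygiG   [G -> x]
xiixiygiG ⇒ xiixiygix   [G -> x]

S⇒SiG⇒SiGiG⇒xiGiG⇒xiGygiG⇒xiSygiG⇒xiiGiygiG⇒xiixiygiG⇒xiixiygix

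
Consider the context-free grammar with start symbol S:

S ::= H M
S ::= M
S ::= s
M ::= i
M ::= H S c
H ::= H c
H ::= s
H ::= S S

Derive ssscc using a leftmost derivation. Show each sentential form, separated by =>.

S => M => HSc => sSc => sMc => sHScc => ssScc => ssscc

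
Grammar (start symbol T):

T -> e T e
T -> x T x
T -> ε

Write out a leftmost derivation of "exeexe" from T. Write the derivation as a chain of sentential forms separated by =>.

T => eTe => exTxe => exeTexe => exeexe

T => eTe   [T -> e T e]
eTe => exTxe   [T -> x T x]
exTxe => exeTexe   [T -> e T e]
exeTexe => exeexe   [T -> ε]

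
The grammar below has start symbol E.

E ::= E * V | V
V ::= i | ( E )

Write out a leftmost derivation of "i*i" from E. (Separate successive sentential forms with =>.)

E => E*V   [E ::= E * V]
E*V => V*V   [E ::= V]
V*V => i*V   [V ::= i]
i*V => i*i   [V ::= i]

E => E*V => V*V => i*V => i*i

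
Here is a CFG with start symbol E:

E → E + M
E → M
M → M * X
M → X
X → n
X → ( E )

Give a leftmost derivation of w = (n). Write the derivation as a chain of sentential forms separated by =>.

E => M   [E → M]
M => X   [M → X]
X => (E)   [X → ( E )]
(E) => (M)   [E → M]
(M) => (X)   [M → X]
(X) => (n)   [X → n]

E => M => X => (E) => (M) => (X) => (n)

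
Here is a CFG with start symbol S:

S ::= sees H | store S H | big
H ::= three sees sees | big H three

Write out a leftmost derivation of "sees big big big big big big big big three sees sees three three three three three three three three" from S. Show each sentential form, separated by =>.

S => sees H   [S ::= sees H]
sees H => sees big H three   [H ::= big H three]
sees big H three => sees big big H three three   [H ::= big H three]
sees big big H three three => sees big big big H three three three   [H ::= big H three]
sees big big big H three three three => sees big big big big H three three three three   [H ::= big H three]
sees big big big big H three three three three => sees big big big big big H three three three three three   [H ::= big H three]
sees big big big big big H three three three three three => sees big big big big big big H three three three three three three   [H ::= big H three]
sees big big big big big big H three three three three three three => sees big big big big big big big H three three three three three three three   [H ::= big H three]
sees big big big big big big big H three three three three three three three => sees big big big big big big big big H three three three three three three three three   [H ::= big H three]
sees big big big big big big big big H three three three three three three three three => sees big big big big big big big big three sees sees three three three three three three three three   [H ::= three sees sees]

S => sees H => sees big H three => sees big big H three three => sees big big big H three three three => sees big big big big H three three three three => sees big big big big big H three three three three three => sees big big big big big big H three three three three three three => sees big big big big big big big H three three three three three three three => sees big big big big big big big big H three three three three three three three three => sees big big big big big big big big three sees sees three three three three three three three three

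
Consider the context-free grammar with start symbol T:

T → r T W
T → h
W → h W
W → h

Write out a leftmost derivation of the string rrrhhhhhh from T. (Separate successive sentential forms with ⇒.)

T ⇒ rTW ⇒ rrTWW ⇒ rrrTWWW ⇒ rrrhWWW ⇒ rrrhhWWW ⇒ rrrhhhWW ⇒ rrrhhhhWW ⇒ rrrhhhhhW ⇒ rrrhhhhhh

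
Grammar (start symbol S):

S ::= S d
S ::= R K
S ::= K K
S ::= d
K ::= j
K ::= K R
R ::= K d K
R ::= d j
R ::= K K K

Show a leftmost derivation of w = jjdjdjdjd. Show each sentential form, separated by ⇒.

S⇒Sd⇒KKd⇒jKd⇒jKRd⇒jKRRd⇒jKRRRd⇒jjRRRd⇒jjdjRRd⇒jjdjdjRd⇒jjdjdjdjd

S ⇒ Sd   [S ::= S d]
Sd ⇒ KKd   [S ::= K K]
KKd ⇒ jKd   [K ::= j]
jKd ⇒ jKRd   [K ::= K R]
jKRd ⇒ jKRRd   [K ::= K R]
jKRRd ⇒ jKRRRd   [K ::= K R]
jKRRRd ⇒ jjRRRd   [K ::= j]
jjRRRd ⇒ jjdjRRd   [R ::= d j]
jjdjRRd ⇒ jjdjdjRd   [R ::= d j]
jjdjdjRd ⇒ jjdjdjdjd   [R ::= d j]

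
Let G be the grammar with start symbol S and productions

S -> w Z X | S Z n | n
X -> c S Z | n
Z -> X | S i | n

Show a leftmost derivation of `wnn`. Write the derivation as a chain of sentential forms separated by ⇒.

S⇒wZX⇒wXX⇒wnX⇒wnn

S ⇒ wZX   [S -> w Z X]
wZX ⇒ wXX   [Z -> X]
wXX ⇒ wnX   [X -> n]
wnX ⇒ wnn   [X -> n]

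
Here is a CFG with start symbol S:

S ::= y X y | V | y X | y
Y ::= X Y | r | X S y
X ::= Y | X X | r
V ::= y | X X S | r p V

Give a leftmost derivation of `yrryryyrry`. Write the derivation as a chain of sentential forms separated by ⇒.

S ⇒ yXy ⇒ yXXy ⇒ yrXy ⇒ yrXXy ⇒ yrXXXy ⇒ yrYXXy ⇒ yrXSyXXy ⇒ yrrSyXXy ⇒ yrryXyyXXy ⇒ yrryryyXXy ⇒ yrryryyrXy ⇒ yrryryyrry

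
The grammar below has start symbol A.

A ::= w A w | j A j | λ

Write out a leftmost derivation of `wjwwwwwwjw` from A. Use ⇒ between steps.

A ⇒ wAw ⇒ wjAjw ⇒ wjwAwjw ⇒ wjwwAwwjw ⇒ wjwwwAwwwjw ⇒ wjwwwwwwjw

A ⇒ wAw   [A ::= w A w]
wAw ⇒ wjAjw   [A ::= j A j]
wjAjw ⇒ wjwAwjw   [A ::= w A w]
wjwAwjw ⇒ wjwwAwwjw   [A ::= w A w]
wjwwAwwjw ⇒ wjwwwAwwwjw   [A ::= w A w]
wjwwwAwwwjw ⇒ wjwwwwwwjw   [A ::= λ]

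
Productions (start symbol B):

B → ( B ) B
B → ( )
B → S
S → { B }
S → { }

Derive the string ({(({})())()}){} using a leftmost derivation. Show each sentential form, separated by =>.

B => (B)B   [B → ( B ) B]
(B)B => (S)B   [B → S]
(S)B => ({B})B   [S → { B }]
({B})B => ({(B)B})B   [B → ( B ) B]
({(B)B})B => ({((B)B)B})B   [B → ( B ) B]
({((B)B)B})B => ({((S)B)B})B   [B → S]
({((S)B)B})B => ({(({})B)B})B   [S → { }]
({(({})B)B})B => ({(({})())B})B   [B → ( )]
({(({})())B})B => ({(({})())()})B   [B → ( )]
({(({})())()})B => ({(({})())()})S   [B → S]
({(({})())()})S => ({(({})())()}){}   [S → { }]

B => (B)B => (S)B => ({B})B => ({(B)B})B => ({((B)B)B})B => ({((S)B)B})B => ({(({})B)B})B => ({(({})())B})B => ({(({})())()})B => ({(({})())()})S => ({(({})())()}){}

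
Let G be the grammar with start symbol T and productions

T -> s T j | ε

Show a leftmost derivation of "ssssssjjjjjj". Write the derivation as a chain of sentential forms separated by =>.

T => sTj => ssTjj => sssTjjj => ssssTjjjj => sssssTjjjjj => ssssssTjjjjjj => ssssssjjjjjj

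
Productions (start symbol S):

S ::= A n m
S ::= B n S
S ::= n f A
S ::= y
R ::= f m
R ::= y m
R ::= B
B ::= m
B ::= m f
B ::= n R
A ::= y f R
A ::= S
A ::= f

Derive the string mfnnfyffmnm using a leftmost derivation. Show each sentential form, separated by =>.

S => Anm => Snm => BnSnm => mfnSnm => mfnnfAnm => mfnnfyfRnm => mfnnfyffmnm

S => Anm   [S ::= A n m]
Anm => Snm   [A ::= S]
Snm => BnSnm   [S ::= B n S]
BnSnm => mfnSnm   [B ::= m f]
mfnSnm => mfnnfAnm   [S ::= n f A]
mfnnfAnm => mfnnfyfRnm   [A ::= y f R]
mfnnfyfRnm => mfnnfyffmnm   [R ::= f m]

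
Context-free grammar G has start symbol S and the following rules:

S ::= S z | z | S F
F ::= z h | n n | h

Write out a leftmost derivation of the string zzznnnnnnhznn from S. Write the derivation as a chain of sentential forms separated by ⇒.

S⇒SF⇒SzF⇒SFzF⇒SFFzF⇒SFFFzF⇒SFFFFzF⇒SzFFFFzF⇒SzzFFFFzF⇒zzzFFFFzF⇒zzznnFFFzF⇒zzznnnnFFzF⇒zzznnnnnnFzF⇒zzznnnnnnhzF⇒zzznnnnnnhznn

S ⇒ SF   [S ::= S F]
SF ⇒ SzF   [S ::= S z]
SzF ⇒ SFzF   [S ::= S F]
SFzF ⇒ SFFzF   [S ::= S F]
SFFzF ⇒ SFFFzF   [S ::= S F]
SFFFzF ⇒ SFFFFzF   [S ::= S F]
SFFFFzF ⇒ SzFFFFzF   [S ::= S z]
SzFFFFzF ⇒ SzzFFFFzF   [S ::= S z]
SzzFFFFzF ⇒ zzzFFFFzF   [S ::= z]
zzzFFFFzF ⇒ zzznnFFFzF   [F ::= n n]
zzznnFFFzF ⇒ zzznnnnFFzF   [F ::= n n]
zzznnnnFFzF ⇒ zzznnnnnnFzF   [F ::= n n]
zzznnnnnnFzF ⇒ zzznnnnnnhzF   [F ::= h]
zzznnnnnnhzF ⇒ zzznnnnnnhznn   [F ::= n n]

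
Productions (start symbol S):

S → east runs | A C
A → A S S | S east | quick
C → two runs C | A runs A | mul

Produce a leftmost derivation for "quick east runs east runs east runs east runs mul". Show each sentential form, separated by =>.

S => A C => A S S C => A S S S S C => quick S S S S C => quick east runs S S S C => quick east runs east runs S S C => quick east runs east runs east runs S C => quick east runs east runs east runs east runs C => quick east runs east runs east runs east runs mul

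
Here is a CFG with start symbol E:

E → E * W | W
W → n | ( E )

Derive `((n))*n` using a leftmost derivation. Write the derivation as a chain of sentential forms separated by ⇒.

E ⇒ E*W   [E → E * W]
E*W ⇒ W*W   [E → W]
W*W ⇒ (E)*W   [W → ( E )]
(E)*W ⇒ (W)*W   [E → W]
(W)*W ⇒ ((E))*W   [W → ( E )]
((E))*W ⇒ ((W))*W   [E → W]
((W))*W ⇒ ((n))*W   [W → n]
((n))*W ⇒ ((n))*n   [W → n]

E⇒E*W⇒W*W⇒(E)*W⇒(W)*W⇒((E))*W⇒((W))*W⇒((n))*W⇒((n))*n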